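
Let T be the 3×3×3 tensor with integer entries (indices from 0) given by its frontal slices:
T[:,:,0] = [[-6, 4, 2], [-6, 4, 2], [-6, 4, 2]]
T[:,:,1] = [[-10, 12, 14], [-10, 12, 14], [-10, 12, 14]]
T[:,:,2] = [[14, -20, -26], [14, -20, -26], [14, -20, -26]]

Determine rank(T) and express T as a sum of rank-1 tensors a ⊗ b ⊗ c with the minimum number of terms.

rank(T) = 2

Lower bound: the mode-2 unfolding of T (rows indexed by j, columns by (i,k) = (0,0), (0,1), (0,2), (1,0), (1,1), (1,2), (2,0), (2,1), (2,2)) is [[-6, -10, 14, -6, -10, 14, -6, -10, 14], [4, 12, -20, 4, 12, -20, 4, 12, -20], [2, 14, -26, 2, 14, -26, 2, 14, -26]].
There the 2×2 minor on rows j ∈ {0, 1}, columns (i,k) ∈ {(0,0), (0,1)} is det [[-6, -10], [4, 12]] = -32 ≠ 0, so this unfolding has rank ≥ 2; CP rank is at least every unfolding rank, so rank(T) ≥ 2. (This is only a lower bound: in general the CP rank may exceed every unfolding rank, so we still need to exhibit 2 rank-1 terms summing to T.)
Upper bound — finding two terms. Every mode-1 slice of T is a multiple of one matrix: T[i,:,:] = a[i]·M with a = [1, 1, 1] and M = [[-6, -10, 14], [4, 12, -20], [2, 14, -26]] (rows indexed by j, columns by k). So it suffices to write M as a sum of two rank-1 matrices.
The rows of M satisfy (row 0) = −2·(row 1) + (row 2), so splitting by rows, M = [-2, 1, 0][4, 12, -20]ᵀ + [1, 0, 1][2, 14, -26]ᵀ.
Hence T = [1, 1, 1] ⊗ [-2, 1, 0] ⊗ [4, 12, -20] + [1, 1, 1] ⊗ [1, 0, 1] ⊗ [2, 14, -26], so rank(T) ≤ 2.
These bounds meet, so rank(T) = 2.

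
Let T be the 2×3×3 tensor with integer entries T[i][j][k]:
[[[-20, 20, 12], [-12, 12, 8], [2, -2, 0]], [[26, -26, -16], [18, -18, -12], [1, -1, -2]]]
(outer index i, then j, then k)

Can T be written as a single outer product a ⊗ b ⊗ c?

The mode-2 unfolding of T (rows indexed by j, columns by (i,k) = (0,0), (0,1), (0,2), (1,0), (1,1), (1,2)) is [[-20, 20, 12, 26, -26, -16], [-12, 12, 8, 18, -18, -12], [2, -2, 0, 1, -1, -2]].
There the 2×2 minor on rows j ∈ {0, 1}, columns (i,k) ∈ {(0,0), (0,2)} is det [[-20, 12], [-12, 8]] = -16 ≠ 0, so this unfolding has rank ≥ 2; CP rank is at least every unfolding rank, so rank(T) ≥ 2.
In particular rank(T) ≥ 2 > 1, so T is not rank-1.

No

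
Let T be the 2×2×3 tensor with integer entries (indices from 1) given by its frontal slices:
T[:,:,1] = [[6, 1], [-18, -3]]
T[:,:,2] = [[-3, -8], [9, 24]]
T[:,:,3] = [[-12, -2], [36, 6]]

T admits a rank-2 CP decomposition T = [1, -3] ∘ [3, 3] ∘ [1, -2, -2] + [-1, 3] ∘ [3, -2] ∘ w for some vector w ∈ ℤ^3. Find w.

w = [-1, -1, 2]

Subtract the known terms from T to get the rank-1 residual R = [-1, 3] ∘ [3, -2] ∘ w, so R[i,j,k] = a[i]·b[j]·w[k]. Pick indices with nonzero a[1]·b[1] = (-1)·(3) = -3. Only the fibre through (1,1,·) is needed: R[1,1,:] = T[1,1,:] − Σₗ aₗ[1]bₗ[1]cₗ = [6, -3, -12] − (1)·(3)·[1, -2, -2] = [3, 3, -6]. Then w[k] = R[1,1,k] / -3 for each k, giving w = [3, 3, -6] / -3 = [-1, -1, 2].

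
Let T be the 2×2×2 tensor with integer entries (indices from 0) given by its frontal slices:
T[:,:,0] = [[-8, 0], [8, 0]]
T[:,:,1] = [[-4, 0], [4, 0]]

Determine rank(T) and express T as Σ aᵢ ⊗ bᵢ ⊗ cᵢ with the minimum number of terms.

Lower bound: T ≠ 0 (e.g. T[0,0,0] = -8), so rank(T) ≥ 1.
Upper bound: if T = a ⊗ b ⊗ c then every fibre of T is a multiple of the corresponding factor, so read the factors off the fibres through the nonzero entry T[0,0,0] = -8.
The mode-1 fibre T[:,0,0] = [-8, 8] gives a = [1, -1] (primitive direction); the mode-2 fibre T[0,:,0] = [-8, 0] gives b = [1, 0]; then c[k] = T[0,0,k] / (a[0]·b[0]) = [-8, -4] / 1 = [-8, -4].
Expanding [1, -1] ⊗ [1, 0] ⊗ [-8, -4] reproduces all 8 entries of T, so T = [1, -1] ⊗ [1, 0] ⊗ [-8, -4] and rank(T) ≤ 1.
These bounds meet, so rank(T) = 1.

rank(T) = 1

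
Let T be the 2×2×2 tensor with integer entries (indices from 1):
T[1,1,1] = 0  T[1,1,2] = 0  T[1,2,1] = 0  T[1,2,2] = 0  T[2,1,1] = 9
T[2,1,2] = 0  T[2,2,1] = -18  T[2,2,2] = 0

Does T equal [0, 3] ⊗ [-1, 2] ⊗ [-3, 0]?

Reconstruct entrywise from the claimed factors. For example, T[1,1,2] = 0 and Σₗ aₗ[1]bₗ[1]cₗ[2] = (0)·(-1)·(0) = 0; checking all 8 entries, every one matches. The claim holds.

Yes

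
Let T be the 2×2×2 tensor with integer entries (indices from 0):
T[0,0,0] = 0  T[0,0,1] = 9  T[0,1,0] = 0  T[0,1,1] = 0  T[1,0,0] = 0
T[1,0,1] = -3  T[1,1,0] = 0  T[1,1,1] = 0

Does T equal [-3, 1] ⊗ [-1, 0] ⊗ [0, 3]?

Reconstruct entrywise from the claimed factors. For example, T[1,1,1] = 0 and Σₗ aₗ[1]bₗ[1]cₗ[1] = (1)·(0)·(3) = 0; checking all 8 entries, every one matches. The claim holds.

Yes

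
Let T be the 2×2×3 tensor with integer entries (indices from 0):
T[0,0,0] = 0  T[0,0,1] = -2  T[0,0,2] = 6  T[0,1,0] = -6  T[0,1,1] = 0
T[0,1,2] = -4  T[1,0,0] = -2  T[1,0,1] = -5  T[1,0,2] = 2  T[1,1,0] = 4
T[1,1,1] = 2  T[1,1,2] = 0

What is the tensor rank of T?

Lower bound: the mode-3 unfolding of T (rows indexed by k, columns by (i,j) = (0,0), (0,1), (1,0), (1,1)) is [[0, -6, -2, 4], [-2, 0, -5, 2], [6, -4, 2, 0]].
There the 3×3 minor on rows k ∈ {0, 1, 2}, columns (i,j) ∈ {(0,0), (0,1), (1,0)} is det [[0, -6, -2], [-2, 0, -5], [6, -4, 2]] = 140 ≠ 0, so this unfolding has rank ≥ 3; CP rank is at least every unfolding rank, so rank(T) ≥ 3. (Flattening ranks never certify an upper bound on CP rank; for that we must actually write T with 3 rank-1 terms.)
Upper bound: T is a sum of 3 rank-1 terms, T = (1, -1) ⊗ (1, 0) ⊗ (0, 4, -2) + (1, 0) ⊗ (2, -1) ⊗ (-2, -4, 4) + (2, -1) ⊗ (1, -2) ⊗ (2, 1, 0) (written with every a and b primitive with positive leading entry and the scale carried by c; CP decompositions are not unique, and this one is verified by expanding entrywise), so rank(T) ≤ 3.
These bounds meet, so rank(T) = 3.
Check entry T[0,1,2] = -4: (1)·(0)·(-2) + (1)·(-1)·(4) + (2)·(-2)·(0) = -4.

3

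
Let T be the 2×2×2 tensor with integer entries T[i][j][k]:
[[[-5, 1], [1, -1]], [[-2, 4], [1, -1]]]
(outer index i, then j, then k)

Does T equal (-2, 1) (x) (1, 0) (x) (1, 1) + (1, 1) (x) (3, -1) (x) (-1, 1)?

Reconstruct entrywise from the claimed factors. For example, T[0,0,0] = -5 and Σₗ aₗ[0]bₗ[0]cₗ[0] = (-2)·(1)·(1) + (1)·(3)·(-1) = -5; checking all 8 entries, every one matches. The claim holds.

Yes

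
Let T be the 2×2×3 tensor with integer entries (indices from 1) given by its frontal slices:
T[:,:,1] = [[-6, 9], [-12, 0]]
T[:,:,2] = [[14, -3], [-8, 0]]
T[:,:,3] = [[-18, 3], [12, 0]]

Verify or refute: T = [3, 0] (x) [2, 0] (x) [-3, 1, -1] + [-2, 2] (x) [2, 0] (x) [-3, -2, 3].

Reconstruct entry (1,2,1) from the claimed factors: Σₗ aₗ[1]bₗ[2]cₗ[1] = (3)·(0)·(-3) + (-2)·(0)·(-3) = 0, but T[1,2,1] = 9. The claim is false.

No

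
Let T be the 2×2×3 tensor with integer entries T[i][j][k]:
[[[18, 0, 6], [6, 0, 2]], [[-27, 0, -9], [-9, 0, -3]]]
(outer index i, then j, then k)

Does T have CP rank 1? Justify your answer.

Yes

If T = a (x) b (x) c then every fibre of T is a multiple of the corresponding factor, so read the factors off the fibres through the nonzero entry T[0,0,0] = 18.
The mode-1 fibre T[:,0,0] = [18, -27] gives a = [2, -3] (primitive direction); the mode-2 fibre T[0,:,0] = [18, 6] gives b = [3, 1]; then c[k] = T[0,0,k] / (a[0]·b[0]) = [18, 0, 6] / 6 = [3, 0, 1].
Expanding [2, -3] (x) [3, 1] (x) [3, 0, 1] reproduces all 12 entries of T, so T = [2, -3] (x) [3, 1] (x) [3, 0, 1] and rank(T) ≤ 1.
Equivalently every frontal slice T[:,:,k] is c[k] times the rank-1 matrix [2, -3] (x) [3, 1]. So T has rank 1 (it is nonzero).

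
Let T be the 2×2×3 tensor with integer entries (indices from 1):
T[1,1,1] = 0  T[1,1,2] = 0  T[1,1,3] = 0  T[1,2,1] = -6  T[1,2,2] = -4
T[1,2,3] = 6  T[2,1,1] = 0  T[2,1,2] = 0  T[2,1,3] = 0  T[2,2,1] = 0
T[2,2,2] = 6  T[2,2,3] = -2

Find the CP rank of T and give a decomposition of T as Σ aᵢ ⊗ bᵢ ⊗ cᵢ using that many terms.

Lower bound: the mode-3 unfolding of T (rows indexed by k, columns by (i,j) = (1,1), (1,2), (2,1), (2,2)) is [[0, -6, 0, 0], [0, -4, 0, 6], [0, 6, 0, -2]].
There the 2×2 minor on rows k ∈ {1, 2}, columns (i,j) ∈ {(1,2), (2,2)} is det [[-6, 0], [-4, 6]] = -36 ≠ 0, so this unfolding has rank ≥ 2; CP rank is at least every unfolding rank, so rank(T) ≥ 2. (Unfolding ranks only ever bound the CP rank from below — rank(T) can be strictly larger than all of them — so the matching upper bound has to come from an explicit 2-term decomposition.)
Upper bound — finding two terms. Every mode-2 slice of T is a multiple of one matrix: T[:,j,:] = b[j]·M with b = [0, 1] and M = [[-6, -4, 6], [0, 6, -2]] (rows indexed by i, columns by k). So it suffices to write M as a sum of two rank-1 matrices.
Splitting M by its rows (i = 1, 2), M = [1, 0][-6, -4, 6]ᵀ + [0, 1][0, 6, -2]ᵀ.
Hence T = [1, 0] ⊗ [0, 1] ⊗ [-6, -4, 6] + [0, 1] ⊗ [0, 1] ⊗ [0, 6, -2], so rank(T) ≤ 2.
These bounds meet, so rank(T) = 2.

rank(T) = 2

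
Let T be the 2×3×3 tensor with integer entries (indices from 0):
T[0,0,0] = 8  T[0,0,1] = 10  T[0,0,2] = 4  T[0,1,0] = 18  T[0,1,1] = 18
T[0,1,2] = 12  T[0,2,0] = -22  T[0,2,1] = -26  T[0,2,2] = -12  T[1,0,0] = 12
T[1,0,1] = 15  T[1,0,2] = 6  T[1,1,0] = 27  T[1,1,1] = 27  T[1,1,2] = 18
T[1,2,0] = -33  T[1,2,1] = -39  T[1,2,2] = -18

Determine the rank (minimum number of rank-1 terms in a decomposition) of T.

2

Lower bound: the mode-2 unfolding of T (rows indexed by j, columns by (i,k) = (0,0), (0,1), (0,2), (1,0), (1,1), (1,2)) is [[8, 10, 4, 12, 15, 6], [18, 18, 12, 27, 27, 18], [-22, -26, -12, -33, -39, -18]].
There the 2×2 minor on rows j ∈ {0, 1}, columns (i,k) ∈ {(0,0), (0,1)} is det [[8, 10], [18, 18]] = -36 ≠ 0, so this unfolding has rank ≥ 2; CP rank is at least every unfolding rank, so rank(T) ≥ 2. (Unfolding ranks only ever bound the CP rank from below — rank(T) can be strictly larger than all of them — so the matching upper bound has to come from an explicit 2-term decomposition.)
Upper bound — finding two terms. Every mode-1 slice of T is a multiple of one matrix: T[i,:,:] = a[i]·M with a = [2, 3] and M = [[4, 5, 2], [9, 9, 6], [-11, -13, -6]] (rows indexed by j, columns by k). So it suffices to write M as a sum of two rank-1 matrices.
The rows of M satisfy (row 1) = −6·(row 0) − 3·(row 2), so splitting by rows, M = [1, -6, 0][4, 5, 2]ᵀ + [0, -3, 1][-11, -13, -6]ᵀ.
Hence T = [2, 3] (x) [1, -6, 0] (x) [4, 5, 2] + [2, 3] (x) [0, -3, 1] (x) [-11, -13, -6], so rank(T) ≤ 2.
These bounds meet, so rank(T) = 2.
Check entry T[1,1,0] = 27: (3)·(-6)·(4) + (3)·(-3)·(-11) = 27.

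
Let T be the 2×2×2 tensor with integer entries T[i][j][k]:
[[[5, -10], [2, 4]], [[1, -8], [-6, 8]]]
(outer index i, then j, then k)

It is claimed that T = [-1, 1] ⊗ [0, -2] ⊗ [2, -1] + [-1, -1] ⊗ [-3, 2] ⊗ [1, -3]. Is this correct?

No

Reconstruct entry (0,0,0) from the claimed factors: Σₗ aₗ[0]bₗ[0]cₗ[0] = (-1)·(0)·(2) + (-1)·(-3)·(1) = 3, but T[0,0,0] = 5. The claim is false.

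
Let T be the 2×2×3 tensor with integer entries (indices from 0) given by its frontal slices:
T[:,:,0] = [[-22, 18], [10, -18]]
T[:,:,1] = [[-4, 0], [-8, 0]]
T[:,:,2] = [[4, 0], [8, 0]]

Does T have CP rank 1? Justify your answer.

No

The mode-3 unfolding of T (rows indexed by k, columns by (i,j) = (0,0), (0,1), (1,0), (1,1)) is [[-22, 18, 10, -18], [-4, 0, -8, 0], [4, 0, 8, 0]].
There the 2×2 minor on rows k ∈ {0, 1}, columns (i,j) ∈ {(0,0), (0,1)} is det [[-22, 18], [-4, 0]] = 72 ≠ 0, so this unfolding has rank ≥ 2; CP rank is at least every unfolding rank, so rank(T) ≥ 2.
In particular rank(T) ≥ 2 > 1, so T is not rank-1.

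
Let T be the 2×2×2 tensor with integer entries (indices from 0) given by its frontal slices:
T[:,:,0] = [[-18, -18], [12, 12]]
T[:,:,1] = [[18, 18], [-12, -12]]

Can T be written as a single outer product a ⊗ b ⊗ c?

If T = a ⊗ b ⊗ c then every fibre of T is a multiple of the corresponding factor, so read the factors off the fibres through the nonzero entry T[0,0,0] = -18.
The mode-1 fibre T[:,0,0] = [-18, 12] gives a = (3, -2) (primitive direction); the mode-2 fibre T[0,:,0] = [-18, -18] gives b = (1, 1); then c[k] = T[0,0,k] / (a[0]·b[0]) = [-18, 18] / 3 = (-6, 6).
Expanding (3, -2) ⊗ (1, 1) ⊗ (-6, 6) reproduces all 8 entries of T, so T = (3, -2) ⊗ (1, 1) ⊗ (-6, 6) and rank(T) ≤ 1.
Equivalently every frontal slice T[:,:,k] is c[k] times the rank-1 matrix (3, -2) ⊗ (1, 1). So T has rank 1 (it is nonzero).

Yes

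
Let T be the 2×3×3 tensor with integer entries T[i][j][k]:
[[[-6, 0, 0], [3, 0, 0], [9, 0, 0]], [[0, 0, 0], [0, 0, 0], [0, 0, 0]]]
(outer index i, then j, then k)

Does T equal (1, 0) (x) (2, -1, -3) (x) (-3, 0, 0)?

Reconstruct entrywise from the claimed factors. For example, T[1,2,0] = 0 and Σₗ aₗ[1]bₗ[2]cₗ[0] = (0)·(-3)·(-3) = 0; checking all 18 entries, every one matches. The claim holds.

Yes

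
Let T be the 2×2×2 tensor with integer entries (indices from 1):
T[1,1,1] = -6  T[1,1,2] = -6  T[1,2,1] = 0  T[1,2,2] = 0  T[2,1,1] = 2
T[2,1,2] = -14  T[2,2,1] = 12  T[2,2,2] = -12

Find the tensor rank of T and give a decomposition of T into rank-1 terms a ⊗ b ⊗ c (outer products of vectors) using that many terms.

rank(T) = 2

Lower bound: in the mode-2 unfolding of T (rows indexed by j, columns by (i,k)) the 2×2 minor on rows j ∈ {1, 2}, columns (i,k) ∈ {(1,1), (2,1)} is det [[-6, 2], [0, 12]] = -72 ≠ 0, so that unfolding has rank ≥ 2 and hence rank(T) ≥ 2 (CP rank is at least every unfolding rank, though it can be larger).
Upper bound: with S_k = T[:,:,k], the two rank-1 terms a₁b₁ᵀ, a₂b₂ᵀ are the rank-1 members of the pencil x·S₁ + y·S₂.
det(x·S₁ + y·S₂) is −72·x² + 72·y² = (-72)·(x − y)(x + y), vanishing at (x:y) = (1:1) and (1:-1).
M₁ = S₁ + S₂ = [[-12, 0], [-12, 0]] = (-12)·[1, 1][1, 0]ᵀ and M₂ = S₁ − S₂ = [[0, 0], [16, 24]] = 8·[0, 1][2, 3]ᵀ, so take a₁ = [1, 1], b₁ = [1, 0], a₂ = [0, 1], b₂ = [2, 3].
Each slice is an integer combination of E₁ = a₁b₁ᵀ and E₂ = a₂b₂ᵀ: S₁ = −6·E₁ + 4·E₂, S₂ = −6·E₁ − 4·E₂; reading off coefficients, c₁ = [-6, -6] and c₂ = [4, -4].
Hence T = [1, 1] ⊗ [1, 0] ⊗ [-6, -6] + [0, 1] ⊗ [2, 3] ⊗ [4, -4], so rank(T) ≤ 2.
These bounds meet, so rank(T) = 2.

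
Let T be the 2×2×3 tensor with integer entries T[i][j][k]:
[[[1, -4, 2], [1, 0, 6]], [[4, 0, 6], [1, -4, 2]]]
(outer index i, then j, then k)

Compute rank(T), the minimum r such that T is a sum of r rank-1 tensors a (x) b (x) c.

Lower bound: the mode-3 unfolding of T (rows indexed by k, columns by (i,j) = (0,0), (0,1), (1,0), (1,1)) is [[1, 1, 4, 1], [-4, 0, 0, -4], [2, 6, 6, 2]].
There the 3×3 minor on rows k ∈ {0, 1, 2}, columns (i,j) ∈ {(0,0), (0,1), (1,0)} is det [[1, 1, 4], [-4, 0, 0], [2, 6, 6]] = -72 ≠ 0, so this unfolding has rank ≥ 3; CP rank is at least every unfolding rank, so rank(T) ≥ 3. (Flattening ranks never certify an upper bound on CP rank; for that we must actually write T with 3 rank-1 terms.)
Upper bound: T is a sum of 3 rank-1 terms, T = [1, -1] (x) [1, -1] (x) [-1, -2, -2] + [1, 1] (x) [1, 1] (x) [4, -2, 4] + [2, 1] (x) [1, 2] (x) [-1, 0, 0] (one valid choice — decompositions are not unique — normalised so each a, b is primitive with positive first nonzero entry; check it by expanding all entries), so rank(T) ≤ 3.
These bounds meet, so rank(T) = 3.

3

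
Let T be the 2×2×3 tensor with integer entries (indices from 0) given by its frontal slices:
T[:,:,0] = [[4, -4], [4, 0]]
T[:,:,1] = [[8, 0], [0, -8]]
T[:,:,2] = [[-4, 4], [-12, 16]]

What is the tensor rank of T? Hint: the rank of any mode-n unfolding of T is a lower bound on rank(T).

3

Lower bound: the mode-3 unfolding of T (rows indexed by k, columns by (i,j) = (0,0), (0,1), (1,0), (1,1)) is [[4, -4, 4, 0], [8, 0, 0, -8], [-4, 4, -12, 16]].
There the 3×3 minor on rows k ∈ {0, 1, 2}, columns (i,j) ∈ {(0,0), (0,1), (1,0)} is det [[4, -4, 4], [8, 0, 0], [-4, 4, -12]] = -256 ≠ 0, so this unfolding has rank ≥ 3; CP rank is at least every unfolding rank, so rank(T) ≥ 3. (Unfolding ranks only ever bound the CP rank from below — rank(T) can be strictly larger than all of them — so the matching upper bound has to come from an explicit 3-term decomposition.)
Upper bound: T is a sum of 3 rank-1 terms, T = [0, 1] ∘ [1, -2] ∘ [-4, 4, -4] + [1, 2] ∘ [1, -1] ∘ [4, 0, -4] + [2, -1] ∘ [1, 0] ∘ [0, 4, 0] (written with every a and b primitive with positive leading entry and the scale carried by c; CP decompositions are not unique, and this one is verified by expanding entrywise), so rank(T) ≤ 3.
These bounds meet, so rank(T) = 3.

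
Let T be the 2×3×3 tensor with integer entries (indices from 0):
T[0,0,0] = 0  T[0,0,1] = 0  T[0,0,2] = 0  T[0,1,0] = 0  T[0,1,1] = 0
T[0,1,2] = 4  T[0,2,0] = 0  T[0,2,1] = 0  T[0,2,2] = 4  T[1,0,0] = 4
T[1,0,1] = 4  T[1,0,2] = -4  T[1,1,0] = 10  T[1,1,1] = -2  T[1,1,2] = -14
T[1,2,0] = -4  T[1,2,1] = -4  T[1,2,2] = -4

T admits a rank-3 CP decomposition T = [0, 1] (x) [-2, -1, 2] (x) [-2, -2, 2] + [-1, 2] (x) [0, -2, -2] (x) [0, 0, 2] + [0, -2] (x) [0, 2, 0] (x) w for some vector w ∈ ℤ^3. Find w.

Subtract the known terms from T to get the rank-1 residual R = [0, -2] (x) [0, 2, 0] (x) w, so R[i,j,k] = a[i]·b[j]·w[k]. Pick indices with nonzero a[1]·b[1] = (-2)·(2) = -4. Only the fibre through (1,1,·) is needed: R[1,1,:] = T[1,1,:] − Σₗ aₗ[1]bₗ[1]cₗ = [10, -2, -14] − (1)·(-1)·[-2, -2, 2] − (2)·(-2)·[0, 0, 2] = [8, -4, -4]. Then w[k] = R[1,1,k] / -4 for each k, giving w = [8, -4, -4] / -4 = [-2, 1, 1].

w = [-2, 1, 1]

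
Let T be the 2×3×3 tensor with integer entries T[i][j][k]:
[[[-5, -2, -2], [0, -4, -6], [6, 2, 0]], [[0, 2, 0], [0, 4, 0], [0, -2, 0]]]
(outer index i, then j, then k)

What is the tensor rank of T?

3

Lower bound: the mode-2 unfolding of T (rows indexed by j, columns by (i,k) = (0,0), (0,1), (0,2), (1,0), (1,1), (1,2)) is [[-5, -2, -2, 0, 2, 0], [0, -4, -6, 0, 4, 0], [6, 2, 0, 0, -2, 0]].
There the 3×3 minor on rows j ∈ {0, 1, 2}, columns (i,k) ∈ {(0,0), (0,1), (0,2)} is det [[-5, -2, -2], [0, -4, -6], [6, 2, 0]] = -36 ≠ 0, so this unfolding has rank ≥ 3; CP rank is at least every unfolding rank, so rank(T) ≥ 3. (Unfolding ranks only ever bound the CP rank from below — rank(T) can be strictly larger than all of them — so the matching upper bound has to come from an explicit 3-term decomposition.)
Upper bound: T is a sum of 3 rank-1 terms, T = [1, -1] ⊗ [1, 2, -1] ⊗ [0, -2, 0] + [1, 0] ⊗ [1, -2, -2] ⊗ [-1, 0, 2] + [1, 0] ⊗ [2, 1, -2] ⊗ [-2, 0, -2] (written with every a and b primitive with positive leading entry and the scale carried by c; CP decompositions are not unique, and this one is verified by expanding entrywise), so rank(T) ≤ 3.
These bounds meet, so rank(T) = 3.
Check entry T[0,1,0] = 0: (1)·(2)·(0) + (1)·(-2)·(-1) + (1)·(1)·(-2) = 0.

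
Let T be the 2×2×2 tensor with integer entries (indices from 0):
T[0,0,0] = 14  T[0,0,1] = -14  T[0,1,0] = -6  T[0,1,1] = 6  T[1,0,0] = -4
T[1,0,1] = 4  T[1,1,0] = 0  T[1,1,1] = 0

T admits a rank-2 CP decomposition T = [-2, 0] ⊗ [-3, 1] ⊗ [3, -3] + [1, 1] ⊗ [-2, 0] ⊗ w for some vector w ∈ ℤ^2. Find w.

w = [2, -2]

Subtract the known terms from T to get the rank-1 residual R = [1, 1] ⊗ [-2, 0] ⊗ w, so R[i,j,k] = a[i]·b[j]·w[k]. Pick indices with nonzero a[0]·b[0] = (1)·(-2) = -2. Only the fibre through (0,0,·) is needed: R[0,0,:] = T[0,0,:] − Σₗ aₗ[0]bₗ[0]cₗ = [14, -14] − (-2)·(-3)·[3, -3] = [-4, 4]. Then w[k] = R[0,0,k] / -2 for each k, giving w = [-4, 4] / -2 = [2, -2].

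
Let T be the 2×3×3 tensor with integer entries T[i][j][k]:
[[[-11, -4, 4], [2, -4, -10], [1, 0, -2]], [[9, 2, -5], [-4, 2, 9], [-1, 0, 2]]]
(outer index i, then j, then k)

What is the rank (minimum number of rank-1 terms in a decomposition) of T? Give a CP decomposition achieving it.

Lower bound: the mode-2 unfolding of T (rows indexed by j, columns by (i,k) = (0,0), (0,1), (0,2), (1,0), (1,1), (1,2)) is [[-11, -4, 4, 9, 2, -5], [2, -4, -10, -4, 2, 9], [1, 0, -2, -1, 0, 2]].
There the 3×3 minor on rows j ∈ {0, 1, 2}, columns (i,k) ∈ {(0,0), (0,1), (0,2)} is det [[-11, -4, 4], [2, -4, -10], [1, 0, -2]] = -48 ≠ 0, so this unfolding has rank ≥ 3; CP rank is at least every unfolding rank, so rank(T) ≥ 3. (This is only a lower bound: in general the CP rank may exceed every unfolding rank, so we still need to exhibit 3 rank-1 terms summing to T.)
Upper bound: T is a sum of 3 rank-1 terms, T = (1, -1) ∘ (1, 2, 1) ∘ (1, 0, -2) + (1, -1) ∘ (2, -1, 0) ∘ (-4, 0, 4) + (2, -1) ∘ (1, 1, 0) ∘ (-2, -2, -1) (one valid choice — decompositions are not unique — normalised so each a, b is primitive with positive first nonzero entry; check it by expanding all entries), so rank(T) ≤ 3.
These bounds meet, so rank(T) = 3.
Check entry T[1,1,0] = -4: (-1)·(2)·(1) + (-1)·(-1)·(-4) + (-1)·(1)·(-2) = -4.

rank(T) = 3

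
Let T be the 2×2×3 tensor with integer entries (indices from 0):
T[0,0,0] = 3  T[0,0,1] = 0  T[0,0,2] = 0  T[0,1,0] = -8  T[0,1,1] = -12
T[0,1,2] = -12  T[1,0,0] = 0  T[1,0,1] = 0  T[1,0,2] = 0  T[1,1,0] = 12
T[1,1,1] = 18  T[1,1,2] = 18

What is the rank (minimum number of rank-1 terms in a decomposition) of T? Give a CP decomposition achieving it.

rank(T) = 2

Lower bound: the mode-2 unfolding of T (rows indexed by j, columns by (i,k) = (0,0), (0,1), (0,2), (1,0), (1,1), (1,2)) is [[3, 0, 0, 0, 0, 0], [-8, -12, -12, 12, 18, 18]].
There the 2×2 minor on rows j ∈ {0, 1}, columns (i,k) ∈ {(0,0), (0,1)} is det [[3, 0], [-8, -12]] = -36 ≠ 0, so this unfolding has rank ≥ 2; CP rank is at least every unfolding rank, so rank(T) ≥ 2. (Flattening ranks never certify an upper bound on CP rank; for that we must actually write T with 2 rank-1 terms.)
Upper bound — finding two terms. Write S_k = T[:,:,k] for the frontal slices: S₀ = [[3, -8], [0, 12]], S₁ = [[0, -12], [0, 18]], S₂ = [[0, -12], [0, 18]].
If T = a₁ (x) b₁ (x) c₁ + a₂ (x) b₂ (x) c₂ then each S_k = c₁[k]·a₁b₁ᵀ + c₂[k]·a₂b₂ᵀ. S₀ and S₁ are linearly independent, so a₁b₁ᵀ and a₂b₂ᵀ must span the same plane of matrices: they are the rank-1 matrices of the form x·S₀ + y·S₁.
det(x·S₀ + y·S₁) is 36·x² + 54·xy = 18·(2·x + 3·y)(x), vanishing at (x:y) = (3:-2) and (0:1).
M₁ = 3·S₀ − 2·S₁ = [[9, 0], [0, 0]] = 9·[1, 0][1, 0]ᵀ and M₂ = S₁ = [[0, -12], [0, 18]] = (-6)·[2, -3][0, 1]ᵀ, so take a₁ = [1, 0], b₁ = [1, 0], a₂ = [2, -3], b₂ = [0, 1].
Each slice is an integer combination of E₁ = a₁b₁ᵀ and E₂ = a₂b₂ᵀ: S₀ = 3·E₁ − 4·E₂, S₁ = −6·E₂, S₂ = −6·E₂; reading off coefficients, c₁ = [3, 0, 0] and c₂ = [-4, -6, -6].
Hence T = [1, 0] (x) [1, 0] (x) [3, 0, 0] + [2, -3] (x) [0, 1] (x) [-4, -6, -6], so rank(T) ≤ 2.
These bounds meet, so rank(T) = 2.
Check entry T[0,1,1] = -12: (1)·(0)·(0) + (2)·(1)·(-6) = -12.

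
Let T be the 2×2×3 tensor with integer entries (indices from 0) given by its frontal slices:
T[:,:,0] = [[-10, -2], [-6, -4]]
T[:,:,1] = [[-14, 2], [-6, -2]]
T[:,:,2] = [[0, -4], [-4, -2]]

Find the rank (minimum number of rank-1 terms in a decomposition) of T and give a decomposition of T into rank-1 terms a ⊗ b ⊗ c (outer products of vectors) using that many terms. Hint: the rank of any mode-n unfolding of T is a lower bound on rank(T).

Lower bound: in the mode-3 unfolding of T (rows indexed by k, columns by (i,j)) the 3×3 minor on rows k ∈ {0, 1, 2}, columns (i,j) ∈ {(0,0), (0,1), (1,0)} is det [[-10, -2, -6], [-14, 2, -6], [0, -4, -4]] = 96 ≠ 0, so that unfolding has rank ≥ 3 and hence rank(T) ≥ 3 (CP rank is at least every unfolding rank, though it can be larger).
Upper bound: T is a sum of 3 rank-1 terms, T = (1, 0) ⊗ (2, -1) ⊗ (-2, -4, 2) + (1, 1) ⊗ (1, 0) ⊗ (2, -2, 0) + (1, 1) ⊗ (2, 1) ⊗ (-4, -2, -2) (written with every a and b primitive with positive leading entry and the scale carried by c; CP decompositions are not unique, and this one is verified by expanding entrywise), so rank(T) ≤ 3.
These bounds meet, so rank(T) = 3.

rank(T) = 3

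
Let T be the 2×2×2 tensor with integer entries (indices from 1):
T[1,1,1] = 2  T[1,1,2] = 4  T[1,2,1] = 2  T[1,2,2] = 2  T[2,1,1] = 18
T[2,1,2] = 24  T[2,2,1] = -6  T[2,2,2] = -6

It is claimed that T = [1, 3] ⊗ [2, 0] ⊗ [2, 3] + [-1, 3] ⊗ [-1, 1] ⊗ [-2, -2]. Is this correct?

Yes

Reconstruct entrywise from the claimed factors. For example, T[1,2,1] = 2 and Σₗ aₗ[1]bₗ[2]cₗ[1] = (1)·(0)·(2) + (-1)·(1)·(-2) = 2; checking all 8 entries, every one matches. The claim holds.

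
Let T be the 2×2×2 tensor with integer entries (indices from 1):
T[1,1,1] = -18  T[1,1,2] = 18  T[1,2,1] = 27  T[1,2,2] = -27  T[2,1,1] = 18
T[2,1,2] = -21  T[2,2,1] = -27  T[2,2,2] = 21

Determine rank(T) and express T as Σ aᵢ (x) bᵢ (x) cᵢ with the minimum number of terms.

Lower bound: the mode-2 unfolding of T (rows indexed by j, columns by (i,k) = (1,1), (1,2), (2,1), (2,2)) is [[-18, 18, 18, -21], [27, -27, -27, 21]].
There the 2×2 minor on rows j ∈ {1, 2}, columns (i,k) ∈ {(1,1), (2,2)} is det [[-18, -21], [27, 21]] = 189 ≠ 0, so this unfolding has rank ≥ 2; CP rank is at least every unfolding rank, so rank(T) ≥ 2. (This is only a lower bound: in general the CP rank may exceed every unfolding rank, so we still need to exhibit 2 rank-1 terms summing to T.)
Upper bound — finding two terms. Write S_k = T[:,:,k] for the frontal slices: S₁ = [[-18, 27], [18, -27]], S₂ = [[18, -27], [-21, 21]].
If T = a₁ (x) b₁ (x) c₁ + a₂ (x) b₂ (x) c₂ then each S_k = c₁[k]·a₁b₁ᵀ + c₂[k]·a₂b₂ᵀ. S₁ and S₂ are linearly independent, so a₁b₁ᵀ and a₂b₂ᵀ must span the same plane of matrices: they are the rank-1 matrices of the form x·S₁ + y·S₂.
det(x·S₁ + y·S₂) is 189·xy − 189·y² = 189·(x − y)(y), vanishing at (x:y) = (1:1) and (1:0).
M₁ = S₁ + S₂ = [[0, 0], [-3, -6]] = (-3)·(0, 1)(1, 2)ᵀ and M₂ = S₁ = [[-18, 27], [18, -27]] = (-9)·(1, -1)(2, -3)ᵀ, so take a₁ = (0, 1), b₁ = (1, 2), a₂ = (1, -1), b₂ = (2, -3).
Each slice is an integer combination of E₁ = a₁b₁ᵀ and E₂ = a₂b₂ᵀ: S₁ = −9·E₂, S₂ = −3·E₁ + 9·E₂; reading off coefficients, c₁ = (0, -3) and c₂ = (-9, 9).
Hence T = (0, 1) (x) (1, 2) (x) (0, -3) + (1, -1) (x) (2, -3) (x) (-9, 9), so rank(T) ≤ 2.
These bounds meet, so rank(T) = 2.

rank(T) = 2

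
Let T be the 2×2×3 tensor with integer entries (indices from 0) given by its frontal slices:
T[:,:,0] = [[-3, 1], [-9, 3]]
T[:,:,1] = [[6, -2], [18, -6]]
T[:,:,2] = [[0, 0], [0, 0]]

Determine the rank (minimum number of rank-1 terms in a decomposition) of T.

1

Lower bound: T ≠ 0 (e.g. T[0,0,0] = -3), so rank(T) ≥ 1.
Upper bound: if T = a ⊗ b ⊗ c then every fibre of T is a multiple of the corresponding factor, so read the factors off the fibres through the nonzero entry T[0,0,0] = -3.
The mode-1 fibre T[:,0,0] = [-3, -9] gives a = [1, 3] (primitive direction); the mode-2 fibre T[0,:,0] = [-3, 1] gives b = [3, -1]; then c[k] = T[0,0,k] / (a[0]·b[0]) = [-3, 6, 0] / 3 = [-1, 2, 0].
Expanding [1, 3] ⊗ [3, -1] ⊗ [-1, 2, 0] reproduces all 12 entries of T, so T = [1, 3] ⊗ [3, -1] ⊗ [-1, 2, 0] and rank(T) ≤ 1.
These bounds meet, so rank(T) = 1.
Check entry T[1,0,0] = -9: (3)·(3)·(-1) = -9.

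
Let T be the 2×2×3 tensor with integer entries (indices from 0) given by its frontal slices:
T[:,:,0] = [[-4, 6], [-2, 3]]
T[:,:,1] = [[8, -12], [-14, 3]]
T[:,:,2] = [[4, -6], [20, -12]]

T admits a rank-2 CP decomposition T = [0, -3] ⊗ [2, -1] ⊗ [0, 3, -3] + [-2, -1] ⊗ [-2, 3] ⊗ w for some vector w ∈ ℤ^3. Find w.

w = [-1, 2, 1]

Subtract the known terms from T to get the rank-1 residual R = [-2, -1] ⊗ [-2, 3] ⊗ w, so R[i,j,k] = a[i]·b[j]·w[k]. Pick indices with nonzero a[0]·b[0] = (-2)·(-2) = 4. Only the fibre through (0,0,·) is needed: R[0,0,:] = T[0,0,:] − Σₗ aₗ[0]bₗ[0]cₗ = [-4, 8, 4] − (0)·(2)·[0, 3, -3] = [-4, 8, 4]. Then w[k] = R[0,0,k] / 4 for each k, giving w = [-4, 8, 4] / 4 = [-1, 2, 1].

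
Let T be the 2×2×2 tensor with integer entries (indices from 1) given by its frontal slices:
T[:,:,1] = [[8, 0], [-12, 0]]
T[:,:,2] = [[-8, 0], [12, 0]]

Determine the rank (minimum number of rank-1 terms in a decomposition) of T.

1

Lower bound: T ≠ 0 (e.g. T[1,1,1] = 8), so rank(T) ≥ 1.
Upper bound: if T = a ⊗ b ⊗ c then every fibre of T is a multiple of the corresponding factor, so read the factors off the fibres through the nonzero entry T[1,1,1] = 8.
The mode-1 fibre T[:,1,1] = [8, -12] gives a = [2, -3] (primitive direction); the mode-2 fibre T[1,:,1] = [8, 0] gives b = [1, 0]; then c[k] = T[1,1,k] / (a[1]·b[1]) = [8, -8] / 2 = [4, -4].
Expanding [2, -3] ⊗ [1, 0] ⊗ [4, -4] reproduces all 8 entries of T, so T = [2, -3] ⊗ [1, 0] ⊗ [4, -4] and rank(T) ≤ 1.
These bounds meet, so rank(T) = 1.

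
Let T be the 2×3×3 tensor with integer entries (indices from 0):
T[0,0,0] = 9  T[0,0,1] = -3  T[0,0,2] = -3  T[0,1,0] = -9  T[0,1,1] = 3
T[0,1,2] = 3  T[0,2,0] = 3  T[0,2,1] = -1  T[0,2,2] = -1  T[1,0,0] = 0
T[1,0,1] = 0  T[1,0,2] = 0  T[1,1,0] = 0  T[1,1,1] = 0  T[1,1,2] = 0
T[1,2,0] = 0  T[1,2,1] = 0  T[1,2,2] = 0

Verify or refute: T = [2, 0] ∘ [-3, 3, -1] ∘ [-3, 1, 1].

Reconstruct entry (0,0,0) from the claimed factors: Σₗ aₗ[0]bₗ[0]cₗ[0] = (2)·(-3)·(-3) = 18, but T[0,0,0] = 9. The claim is false.

No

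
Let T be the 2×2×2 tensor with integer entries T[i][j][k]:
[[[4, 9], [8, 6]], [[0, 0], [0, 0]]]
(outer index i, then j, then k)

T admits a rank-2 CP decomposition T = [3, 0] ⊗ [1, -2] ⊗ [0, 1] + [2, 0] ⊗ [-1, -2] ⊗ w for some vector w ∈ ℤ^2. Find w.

Subtract the known terms from T to get the rank-1 residual R = [2, 0] ⊗ [-1, -2] ⊗ w, so R[i,j,k] = a[i]·b[j]·w[k]. Pick indices with nonzero a[0]·b[0] = (2)·(-1) = -2. Only the fibre through (0,0,·) is needed: R[0,0,:] = T[0,0,:] − Σₗ aₗ[0]bₗ[0]cₗ = [4, 9] − (3)·(1)·[0, 1] = [4, 6]. Then w[k] = R[0,0,k] / -2 for each k, giving w = [4, 6] / -2 = [-2, -3].

w = [-2, -3]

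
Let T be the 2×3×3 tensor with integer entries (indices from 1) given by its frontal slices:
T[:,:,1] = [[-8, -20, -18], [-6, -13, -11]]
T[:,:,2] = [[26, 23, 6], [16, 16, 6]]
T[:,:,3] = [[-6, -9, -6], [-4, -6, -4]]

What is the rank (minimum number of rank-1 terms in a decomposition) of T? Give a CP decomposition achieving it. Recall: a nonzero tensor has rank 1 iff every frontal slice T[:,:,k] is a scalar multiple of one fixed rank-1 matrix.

Lower bound: the mode-1 unfolding of T (rows indexed by i, columns by (j,k) = (1,1), (1,2), (1,3), (2,1), (2,2), (2,3), (3,1), (3,2), (3,3)) is [[-8, 26, -6, -20, 23, -9, -18, 6, -6], [-6, 16, -4, -13, 16, -6, -11, 6, -4]].
There the 2×2 minor on rows i ∈ {1, 2}, columns (j,k) ∈ {(1,1), (1,2)} is det [[-8, 26], [-6, 16]] = 28 ≠ 0, so this unfolding has rank ≥ 2; CP rank is at least every unfolding rank, so rank(T) ≥ 2. (Flattening ranks never certify an upper bound on CP rank; for that we must actually write T with 2 rank-1 terms.)
Upper bound — finding two terms. Write S_k = T[:,:,k] for the frontal slices: S₁ = [[-8, -20, -18], [-6, -13, -11]], S₂ = [[26, 23, 6], [16, 16, 6]], S₃ = [[-6, -9, -6], [-4, -6, -4]].
If T = a₁ ⊗ b₁ ⊗ c₁ + a₂ ⊗ b₂ ⊗ c₂ then each S_k = c₁[k]·a₁b₁ᵀ + c₂[k]·a₂b₂ᵀ. S₁ and S₂ are linearly independent, so a₁b₁ᵀ and a₂b₂ᵀ must span the same plane of matrices: they are the rank-1 matrices of the form x·S₁ + y·S₂.
The 2×2 minor of x·S₁ + y·S₂ on rows {1,2}, columns {1,2} is −16·x² − 8·xy + 48·y² = (-8)·(2·x − 3·y)(x + 2·y), vanishing at (x:y) = (3:2) and (2:-1).
M₁ = 3·S₁ + 2·S₂ = [[28, -14, -42], [14, -7, -21]] = 7·[2, 1][2, -1, -3]ᵀ and M₂ = 2·S₁ − S₂ = [[-42, -63, -42], [-28, -42, -28]] = (-7)·[3, 2][2, 3, 2]ᵀ, so take a₁ = [2, 1], b₁ = [2, -1, -3], a₂ = [3, 2], b₂ = [2, 3, 2].
Each slice is an integer combination of E₁ = a₁b₁ᵀ and E₂ = a₂b₂ᵀ: S₁ = E₁ − 2·E₂, S₂ = 2·E₁ + 3·E₂, S₃ = −E₂; reading off coefficients, c₁ = [1, 2, 0] and c₂ = [-2, 3, -1].
Hence T = [2, 1] ⊗ [2, -1, -3] ⊗ [1, 2, 0] + [3, 2] ⊗ [2, 3, 2] ⊗ [-2, 3, -1], so rank(T) ≤ 2.
These bounds meet, so rank(T) = 2.
Check entry T[1,3,2] = 6: (2)·(-3)·(2) + (3)·(2)·(3) = 6.

rank(T) = 2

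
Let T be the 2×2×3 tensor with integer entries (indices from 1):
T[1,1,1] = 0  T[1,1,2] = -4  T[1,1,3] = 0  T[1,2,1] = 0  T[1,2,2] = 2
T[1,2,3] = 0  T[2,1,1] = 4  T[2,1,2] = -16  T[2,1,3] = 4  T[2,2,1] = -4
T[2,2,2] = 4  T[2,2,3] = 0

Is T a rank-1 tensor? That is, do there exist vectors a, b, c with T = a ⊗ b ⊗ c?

The mode-3 unfolding of T (rows indexed by k, columns by (i,j) = (1,1), (1,2), (2,1), (2,2)) is [[0, 0, 4, -4], [-4, 2, -16, 4], [0, 0, 4, 0]].
There the 3×3 minor on rows k ∈ {1, 2, 3}, columns (i,j) ∈ {(1,1), (2,1), (2,2)} is det [[0, 4, -4], [-4, -16, 4], [0, 4, 0]] = 64 ≠ 0, so this unfolding has rank ≥ 3; CP rank is at least every unfolding rank, so rank(T) ≥ 3.
In particular rank(T) ≥ 3 > 1, so T is not rank-1.

No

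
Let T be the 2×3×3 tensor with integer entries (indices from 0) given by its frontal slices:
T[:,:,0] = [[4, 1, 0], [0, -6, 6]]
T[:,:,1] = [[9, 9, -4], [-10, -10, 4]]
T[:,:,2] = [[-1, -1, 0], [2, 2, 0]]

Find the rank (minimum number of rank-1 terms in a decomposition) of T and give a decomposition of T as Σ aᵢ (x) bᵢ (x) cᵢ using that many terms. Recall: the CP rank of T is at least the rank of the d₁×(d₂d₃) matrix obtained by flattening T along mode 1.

rank(T) = 3

Lower bound: the mode-3 unfolding of T (rows indexed by k, columns by (i,j) = (0,0), (0,1), (0,2), (1,0), (1,1), (1,2)) is [[4, 1, 0, 0, -6, 6], [9, 9, -4, -10, -10, 4], [-1, -1, 0, 2, 2, 0]].
There the 3×3 minor on rows k ∈ {0, 1, 2}, columns (i,j) ∈ {(0,0), (0,1), (0,2)} is det [[4, 1, 0], [9, 9, -4], [-1, -1, 0]] = -12 ≠ 0, so this unfolding has rank ≥ 3; CP rank is at least every unfolding rank, so rank(T) ≥ 3. (This is only a lower bound: in general the CP rank may exceed every unfolding rank, so we still need to exhibit 3 rank-1 terms summing to T.)
Upper bound: T is a sum of 3 rank-1 terms, T = [1, -2] (x) [1, 1, 0] (x) [-1, 1, -1] + [1, -1] (x) [2, 2, -1] (x) [2, 4, 0] + [1, 2] (x) [1, -2, 2] (x) [1, 0, 0] (one valid choice — decompositions are not unique — normalised so each a, b is primitive with positive first nonzero entry; check it by expanding all entries), so rank(T) ≤ 3.
These bounds meet, so rank(T) = 3.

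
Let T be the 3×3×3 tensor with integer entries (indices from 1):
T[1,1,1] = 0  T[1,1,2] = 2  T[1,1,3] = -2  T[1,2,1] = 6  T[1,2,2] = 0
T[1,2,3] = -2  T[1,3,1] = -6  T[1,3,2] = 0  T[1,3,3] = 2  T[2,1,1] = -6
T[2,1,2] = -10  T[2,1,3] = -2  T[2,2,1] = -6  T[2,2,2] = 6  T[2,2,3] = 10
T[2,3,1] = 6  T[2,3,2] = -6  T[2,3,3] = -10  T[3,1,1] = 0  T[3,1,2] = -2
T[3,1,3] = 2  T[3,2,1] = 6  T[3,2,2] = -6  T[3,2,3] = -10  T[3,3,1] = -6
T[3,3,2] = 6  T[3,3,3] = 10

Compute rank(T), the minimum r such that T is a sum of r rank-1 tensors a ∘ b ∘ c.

3

Lower bound: the mode-1 unfolding of T (rows indexed by i, columns by (j,k) = (1,1), (1,2), (1,3), (2,1), (2,2), (2,3), (3,1), (3,2), (3,3)) is [[0, 2, -2, 6, 0, -2, -6, 0, 2], [-6, -10, -2, -6, 6, 10, 6, -6, -10], [0, -2, 2, 6, -6, -10, -6, 6, 10]].
There the 3×3 minor on rows i ∈ {1, 2, 3}, columns (j,k) ∈ {(1,1), (1,2), (2,1)} is det [[0, 2, 6], [-6, -10, -6], [0, -2, 6]] = 144 ≠ 0, so this unfolding has rank ≥ 3; CP rank is at least every unfolding rank, so rank(T) ≥ 3. (Unfolding ranks only ever bound the CP rank from below — rank(T) can be strictly larger than all of them — so the matching upper bound has to come from an explicit 3-term decomposition.)
Upper bound: T is a sum of 3 rank-1 terms, T = [1, -2, -1] ∘ [1, 0, 0] ∘ [2, 4, 0] + [1, -2, 2] ∘ [0, 1, -1] ∘ [4, -2, -4] + [1, 1, -1] ∘ [1, -1, 1] ∘ [-2, -2, -2] (written with every a and b primitive with positive leading entry and the scale carried by c; CP decompositions are not unique, and this one is verified by expanding entrywise), so rank(T) ≤ 3.
These bounds meet, so rank(T) = 3.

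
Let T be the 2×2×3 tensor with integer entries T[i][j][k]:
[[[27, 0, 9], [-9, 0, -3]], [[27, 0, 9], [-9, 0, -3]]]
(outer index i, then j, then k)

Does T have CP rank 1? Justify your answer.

If T = a ⊗ b ⊗ c then every fibre of T is a multiple of the corresponding factor, so read the factors off the fibres through the nonzero entry T[0,0,0] = 27.
The mode-1 fibre T[:,0,0] = [27, 27] gives a = [1, 1] (primitive direction); the mode-2 fibre T[0,:,0] = [27, -9] gives b = [3, -1]; then c[k] = T[0,0,k] / (a[0]·b[0]) = [27, 0, 9] / 3 = [9, 0, 3].
Expanding [1, 1] ⊗ [3, -1] ⊗ [9, 0, 3] reproduces all 12 entries of T, so T = [1, 1] ⊗ [3, -1] ⊗ [9, 0, 3] and rank(T) ≤ 1.
Equivalently every frontal slice T[:,:,k] is c[k] times the rank-1 matrix [1, 1] ⊗ [3, -1]. So T has rank 1 (it is nonzero).

Yes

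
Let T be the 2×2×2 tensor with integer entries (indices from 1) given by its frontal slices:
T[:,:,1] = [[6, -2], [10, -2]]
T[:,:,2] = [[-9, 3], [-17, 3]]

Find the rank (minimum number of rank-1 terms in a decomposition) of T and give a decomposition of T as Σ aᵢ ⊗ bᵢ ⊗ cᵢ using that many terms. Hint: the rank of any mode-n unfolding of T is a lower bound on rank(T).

Lower bound: the mode-3 unfolding of T (rows indexed by k, columns by (i,j) = (1,1), (1,2), (2,1), (2,2)) is [[6, -2, 10, -2], [-9, 3, -17, 3]].
There the 2×2 minor on rows k ∈ {1, 2}, columns (i,j) ∈ {(1,1), (2,1)} is det [[6, 10], [-9, -17]] = -12 ≠ 0, so this unfolding has rank ≥ 2; CP rank is at least every unfolding rank, so rank(T) ≥ 2. (This is only a lower bound: in general the CP rank may exceed every unfolding rank, so we still need to exhibit 2 rank-1 terms summing to T.)
Upper bound — finding two terms. Write S_k = T[:,:,k] for the frontal slices: S₁ = [[6, -2], [10, -2]], S₂ = [[-9, 3], [-17, 3]].
If T = a₁ ⊗ b₁ ⊗ c₁ + a₂ ⊗ b₂ ⊗ c₂ then each S_k = c₁[k]·a₁b₁ᵀ + c₂[k]·a₂b₂ᵀ. S₁ and S₂ are linearly independent, so a₁b₁ᵀ and a₂b₂ᵀ must span the same plane of matrices: they are the rank-1 matrices of the form x·S₁ + y·S₂.
det(x·S₁ + y·S₂) is 8·x² − 28·xy + 24·y² = 4·(2·x − 3·y)(x − 2·y), vanishing at (x:y) = (3:2) and (2:1).
M₁ = 3·S₁ + 2·S₂ = [[0, 0], [-4, 0]] = (-4)·[0, 1][1, 0]ᵀ and M₂ = 2·S₁ + S₂ = [[3, -1], [3, -1]] = [1, 1][3, -1]ᵀ, so take a₁ = [0, 1], b₁ = [1, 0], a₂ = [1, 1], b₂ = [3, -1].
Each slice is an integer combination of E₁ = a₁b₁ᵀ and E₂ = a₂b₂ᵀ: S₁ = 4·E₁ + 2·E₂, S₂ = −8·E₁ − 3·E₂; reading off coefficients, c₁ = [4, -8] and c₂ = [2, -3].
Hence T = [0, 1] ⊗ [1, 0] ⊗ [4, -8] + [1, 1] ⊗ [3, -1] ⊗ [2, -3], so rank(T) ≤ 2.
These bounds meet, so rank(T) = 2.

rank(T) = 2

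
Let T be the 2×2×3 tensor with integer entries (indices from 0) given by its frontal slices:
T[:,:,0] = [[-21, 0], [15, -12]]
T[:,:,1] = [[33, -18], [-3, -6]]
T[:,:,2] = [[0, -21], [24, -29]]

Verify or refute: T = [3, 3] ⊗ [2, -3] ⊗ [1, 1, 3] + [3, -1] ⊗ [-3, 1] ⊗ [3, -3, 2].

Reconstruct entrywise from the claimed factors. For example, T[1,0,2] = 24 and Σₗ aₗ[1]bₗ[0]cₗ[2] = (3)·(2)·(3) + (-1)·(-3)·(2) = 24; checking all 12 entries, every one matches. The claim holds.

Yes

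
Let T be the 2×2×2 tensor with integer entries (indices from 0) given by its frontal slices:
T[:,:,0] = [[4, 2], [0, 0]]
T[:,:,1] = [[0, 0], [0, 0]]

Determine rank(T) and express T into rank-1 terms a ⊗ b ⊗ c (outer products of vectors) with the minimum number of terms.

Lower bound: T ≠ 0 (e.g. T[0,0,0] = 4), so rank(T) ≥ 1.
Upper bound: if T = a ⊗ b ⊗ c then every fibre of T is a multiple of the corresponding factor, so read the factors off the fibres through the nonzero entry T[0,0,0] = 4.
The mode-1 fibre T[:,0,0] = [4, 0] gives a = [1, 0] (primitive direction); the mode-2 fibre T[0,:,0] = [4, 2] gives b = [2, 1]; then c[k] = T[0,0,k] / (a[0]·b[0]) = [4, 0] / 2 = [2, 0].
Expanding [1, 0] ⊗ [2, 1] ⊗ [2, 0] reproduces all 8 entries of T, so T = [1, 0] ⊗ [2, 1] ⊗ [2, 0] and rank(T) ≤ 1.
These bounds meet, so rank(T) = 1.
Check entry T[0,0,1] = 0: (1)·(2)·(0) = 0.

rank(T) = 1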